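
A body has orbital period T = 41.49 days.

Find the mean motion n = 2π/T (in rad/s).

Convert to SI: T = 41.49 days = 3.58474e+06 s.
n = 2π / T.
n = 2π / 3.58474e+06 s ≈ 1.753e-06 rad/s.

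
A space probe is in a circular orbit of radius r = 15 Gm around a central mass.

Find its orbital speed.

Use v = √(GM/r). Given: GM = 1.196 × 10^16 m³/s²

Convert to SI: r = 15 Gm = 1.5e+10 m.
For a circular orbit, gravity supplies the centripetal force, so v = √(GM / r).
v = √(1.196e+16 / 1.5e+10) m/s ≈ 892.9 m/s = 892.9 m/s.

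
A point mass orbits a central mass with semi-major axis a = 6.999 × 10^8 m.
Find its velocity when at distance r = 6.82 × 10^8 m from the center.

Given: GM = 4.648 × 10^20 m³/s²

Vis-viva: v = √(GM · (2/r − 1/a)).
2/r − 1/a = 2/6.82e+08 − 1/6.999e+08 = 1.50378e-09 m⁻¹.
v = √(4.648e+20 · 1.50378e-09) m/s ≈ 8.36e+05 m/s = 836 km/s.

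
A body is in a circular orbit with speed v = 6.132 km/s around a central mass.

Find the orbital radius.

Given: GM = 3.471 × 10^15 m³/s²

Convert to SI: v = 6.132 km/s = 6132 m/s.
For a circular orbit, v² = GM / r, so r = GM / v².
r = 3.471e+15 / (6132)² m ≈ 9.231e+07 m = 9.231 × 10^7 m.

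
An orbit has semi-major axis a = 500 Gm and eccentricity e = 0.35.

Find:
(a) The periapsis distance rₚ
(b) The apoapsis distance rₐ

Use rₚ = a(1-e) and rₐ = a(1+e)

Convert to SI: a = 500 Gm = 5e+11 m.
(a) rₚ = a(1 − e) = 5e+11 · (1 − 0.35) = 5e+11 · 0.65 ≈ 3.25e+11 m = 325 Gm.
(b) rₐ = a(1 + e) = 5e+11 · (1 + 0.35) = 5e+11 · 1.35 ≈ 6.75e+11 m = 675 Gm.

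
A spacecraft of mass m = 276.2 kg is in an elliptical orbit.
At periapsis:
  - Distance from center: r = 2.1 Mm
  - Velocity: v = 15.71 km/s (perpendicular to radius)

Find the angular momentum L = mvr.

Convert to SI: r = 2.1 Mm = 2.1e+06 m; v = 15.71 km/s = 15710 m/s.
Since v is perpendicular to r, L = m · v · r.
L = 276.2 · 15710 · 2.1e+06 kg·m²/s ≈ 9.112e+12 kg·m²/s.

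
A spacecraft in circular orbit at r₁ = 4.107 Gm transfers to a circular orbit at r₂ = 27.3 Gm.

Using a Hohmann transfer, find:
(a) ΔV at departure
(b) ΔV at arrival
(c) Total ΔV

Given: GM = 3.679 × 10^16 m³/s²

Convert to SI: r₁ = 4.107 Gm = 4.107e+09 m; r₂ = 27.3 Gm = 2.73e+10 m.
Transfer semi-major axis: a_t = (r₁ + r₂)/2 = (4.107e+09 + 2.73e+10)/2 = 1.57035e+10 m.
Circular speeds: v₁ = √(GM/r₁) = 2992.97 m/s, v₂ = √(GM/r₂) = 1160.87 m/s.
Transfer speeds (vis-viva v² = GM(2/r − 1/a_t)): v₁ᵗ = 3946.26 m/s, v₂ᵗ = 593.674 m/s.
(a) ΔV₁ = |v₁ᵗ − v₁| ≈ 953.3 m/s = 953.3 m/s.
(b) ΔV₂ = |v₂ − v₂ᵗ| ≈ 567.2 m/s = 567.2 m/s.
(c) ΔV_total = ΔV₁ + ΔV₂ ≈ 1520 m/s = 1.52 km/s.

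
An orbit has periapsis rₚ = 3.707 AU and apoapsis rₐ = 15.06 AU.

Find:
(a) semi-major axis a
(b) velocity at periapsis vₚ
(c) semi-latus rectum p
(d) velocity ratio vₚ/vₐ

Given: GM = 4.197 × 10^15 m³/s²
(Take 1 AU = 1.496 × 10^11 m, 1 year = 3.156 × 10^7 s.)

Convert to SI: rₚ = 3.707 AU = 5.54567e+11 m; rₐ = 15.06 AU = 2.25298e+12 m.
(a) a = (rₚ + rₐ)/2 = (5.54567e+11 + 2.25298e+12)/2 ≈ 1.404e+12 m
(b) With a = (rₚ + rₐ)/2 = 1.40377e+12 m, vₚ = √(GM (2/rₚ − 1/a)) = √(4.197e+15 · (2/5.54567e+11 − 1/1.40377e+12)) m/s ≈ 110.2 m/s
(c) From a = (rₚ + rₐ)/2 = 1.40377e+12 m and e = (rₐ − rₚ)/(rₐ + rₚ) = 0.604945, p = a(1 − e²) = 1.40377e+12 · (1 − (0.604945)²) ≈ 8.9e+11 m
(d) Conservation of angular momentum (rₚvₚ = rₐvₐ) gives vₚ/vₐ = rₐ/rₚ = 2.25298e+12/5.54567e+11 ≈ 4.063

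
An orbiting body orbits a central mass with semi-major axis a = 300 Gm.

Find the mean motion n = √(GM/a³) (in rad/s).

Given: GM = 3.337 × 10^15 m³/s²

Convert to SI: a = 300 Gm = 3e+11 m.
n = √(GM / a³).
n = √(3.337e+15 / (3e+11)³) rad/s ≈ 3.516e-10 rad/s.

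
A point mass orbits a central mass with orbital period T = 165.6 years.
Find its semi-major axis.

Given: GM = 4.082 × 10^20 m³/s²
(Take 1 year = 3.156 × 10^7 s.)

Convert to SI: T = 165.6 years = 5.22634e+09 s.
Invert Kepler's third law: a = (GM · T² / (4π²))^(1/3).
Substituting T = 5.22634e+09 s and GM = 4.082e+20 m³/s²:
a = (4.082e+20 · (5.22634e+09)² / (4π²))^(1/3) m
a ≈ 6.561e+12 m = 6.561 Tm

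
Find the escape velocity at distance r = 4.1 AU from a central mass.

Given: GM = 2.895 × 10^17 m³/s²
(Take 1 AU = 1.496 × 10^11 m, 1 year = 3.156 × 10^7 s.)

Convert to SI: r = 4.1 AU = 6.1336e+11 m.
Escape velocity comes from setting total energy to zero: ½v² − GM/r = 0 ⇒ v_esc = √(2GM / r).
v_esc = √(2 · 2.895e+17 / 6.1336e+11) m/s ≈ 971.6 m/s = 0.205 AU/year.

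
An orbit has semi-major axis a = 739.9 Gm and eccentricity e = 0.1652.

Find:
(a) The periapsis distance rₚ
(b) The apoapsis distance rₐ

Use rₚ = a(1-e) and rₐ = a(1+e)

Convert to SI: a = 739.9 Gm = 7.399e+11 m.
(a) rₚ = a(1 − e) = 7.399e+11 · (1 − 0.1652) = 7.399e+11 · 0.8348 ≈ 6.177e+11 m = 617.7 Gm.
(b) rₐ = a(1 + e) = 7.399e+11 · (1 + 0.1652) = 7.399e+11 · 1.1652 ≈ 8.621e+11 m = 862.1 Gm.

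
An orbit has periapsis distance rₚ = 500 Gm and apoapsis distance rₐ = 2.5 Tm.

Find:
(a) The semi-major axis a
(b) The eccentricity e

Convert to SI: rₚ = 500 Gm = 5e+11 m; rₐ = 2.5 Tm = 2.5e+12 m.
(a) a = (rₚ + rₐ) / 2 = (5e+11 + 2.5e+12) / 2 ≈ 1.5e+12 m = 1.5 Tm.
(b) e = (rₐ − rₚ) / (rₐ + rₚ) = (2.5e+12 − 5e+11) / (2.5e+12 + 5e+11) ≈ 0.6667.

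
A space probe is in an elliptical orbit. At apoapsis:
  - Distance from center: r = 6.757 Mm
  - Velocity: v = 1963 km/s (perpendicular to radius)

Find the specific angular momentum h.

Convert to SI: r = 6.757 Mm = 6.757e+06 m; v = 1963 km/s = 1.963e+06 m/s.
With v perpendicular to r, h = r · v.
h = 6.757e+06 · 1.963e+06 m²/s ≈ 1.326e+13 m²/s.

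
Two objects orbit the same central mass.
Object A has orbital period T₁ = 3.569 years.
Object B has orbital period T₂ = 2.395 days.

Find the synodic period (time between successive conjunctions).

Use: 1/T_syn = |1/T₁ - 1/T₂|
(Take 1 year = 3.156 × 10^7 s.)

Convert to SI: T₁ = 3.569 years = 1.12638e+08 s; T₂ = 2.395 days = 206928 s.
T_syn = |T₁ · T₂ / (T₁ − T₂)|.
T_syn = |1.12638e+08 · 206928 / (1.12638e+08 − 206928)| s ≈ 2.073e+05 s = 2.399 days.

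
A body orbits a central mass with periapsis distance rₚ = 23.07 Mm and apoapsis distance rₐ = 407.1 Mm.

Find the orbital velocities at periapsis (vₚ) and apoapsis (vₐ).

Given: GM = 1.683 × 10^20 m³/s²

Convert to SI: rₚ = 23.07 Mm = 2.307e+07 m; rₐ = 407.1 Mm = 4.071e+08 m.
Use the vis-viva equation v² = GM(2/r − 1/a) with a = (rₚ + rₐ)/2 = (2.307e+07 + 4.071e+08)/2 = 2.15085e+08 m.
vₚ = √(GM · (2/rₚ − 1/a)) = √(1.683e+20 · (2/2.307e+07 − 1/2.15085e+08)) m/s ≈ 3.716e+06 m/s = 3716 km/s.
vₐ = √(GM · (2/rₐ − 1/a)) = √(1.683e+20 · (2/4.071e+08 − 1/2.15085e+08)) m/s ≈ 2.106e+05 m/s = 210.6 km/s.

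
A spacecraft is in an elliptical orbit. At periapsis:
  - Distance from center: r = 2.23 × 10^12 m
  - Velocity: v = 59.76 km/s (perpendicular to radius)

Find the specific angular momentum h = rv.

Convert to SI: v = 59.76 km/s = 59760 m/s.
With v perpendicular to r, h = r · v.
h = 2.23e+12 · 59760 m²/s ≈ 1.333e+17 m²/s.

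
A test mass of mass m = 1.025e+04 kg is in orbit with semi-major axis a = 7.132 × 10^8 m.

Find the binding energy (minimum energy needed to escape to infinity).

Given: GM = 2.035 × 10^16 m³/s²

Total orbital energy is E = −GMm/(2a); binding energy is E_bind = −E = GMm/(2a).
E_bind = 2.035e+16 · 1.025e+04 / (2 · 7.132e+08) J ≈ 1.462e+11 J = 146.2 GJ.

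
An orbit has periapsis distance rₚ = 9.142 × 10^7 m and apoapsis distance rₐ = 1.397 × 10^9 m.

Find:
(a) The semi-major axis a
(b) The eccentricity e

(a) a = (rₚ + rₐ) / 2 = (9.142e+07 + 1.397e+09) / 2 ≈ 7.442e+08 m = 7.442 × 10^8 m.
(b) e = (rₐ − rₚ) / (rₐ + rₚ) = (1.397e+09 − 9.142e+07) / (1.397e+09 + 9.142e+07) ≈ 0.8772.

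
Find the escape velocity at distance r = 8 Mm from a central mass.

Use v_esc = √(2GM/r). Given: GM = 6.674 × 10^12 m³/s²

Convert to SI: r = 8 Mm = 8e+06 m.
Escape velocity comes from setting total energy to zero: ½v² − GM/r = 0 ⇒ v_esc = √(2GM / r).
v_esc = √(2 · 6.674e+12 / 8e+06) m/s ≈ 1292 m/s = 1.292 km/s.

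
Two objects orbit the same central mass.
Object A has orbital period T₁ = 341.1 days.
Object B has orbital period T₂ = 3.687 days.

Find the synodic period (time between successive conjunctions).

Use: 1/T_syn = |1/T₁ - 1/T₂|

Convert to SI: T₁ = 341.1 days = 2.9471e+07 s; T₂ = 3.687 days = 318557 s.
T_syn = |T₁ · T₂ / (T₁ − T₂)|.
T_syn = |2.9471e+07 · 318557 / (2.9471e+07 − 318557)| s ≈ 3.22e+05 s = 3.727 days.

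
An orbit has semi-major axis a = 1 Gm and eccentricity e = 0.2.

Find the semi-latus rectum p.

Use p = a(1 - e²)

Convert to SI: a = 1 Gm = 1e+09 m.
p = a (1 − e²).
p = 1e+09 · (1 − (0.2)²) = 1e+09 · 0.96 ≈ 9.6e+08 m = 960 Mm.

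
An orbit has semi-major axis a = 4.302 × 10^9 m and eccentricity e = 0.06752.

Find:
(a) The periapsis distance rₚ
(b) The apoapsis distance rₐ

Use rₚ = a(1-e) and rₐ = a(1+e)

(a) rₚ = a(1 − e) = 4.302e+09 · (1 − 0.06752) = 4.302e+09 · 0.93248 ≈ 4.012e+09 m = 4.012 × 10^9 m.
(b) rₐ = a(1 + e) = 4.302e+09 · (1 + 0.06752) = 4.302e+09 · 1.06752 ≈ 4.592e+09 m = 4.592 × 10^9 m.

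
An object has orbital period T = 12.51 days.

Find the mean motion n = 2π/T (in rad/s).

Convert to SI: T = 12.51 days = 1.08086e+06 s.
n = 2π / T.
n = 2π / 1.08086e+06 s ≈ 5.813e-06 rad/s.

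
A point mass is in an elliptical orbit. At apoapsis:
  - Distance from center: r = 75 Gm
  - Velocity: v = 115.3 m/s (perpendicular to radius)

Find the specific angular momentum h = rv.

Convert to SI: r = 75 Gm = 7.5e+10 m.
With v perpendicular to r, h = r · v.
h = 7.5e+10 · 115.3 m²/s ≈ 8.648e+12 m²/s.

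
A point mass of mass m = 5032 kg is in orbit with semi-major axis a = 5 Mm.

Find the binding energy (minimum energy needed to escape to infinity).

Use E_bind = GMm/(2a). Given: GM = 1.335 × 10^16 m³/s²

Convert to SI: a = 5 Mm = 5e+06 m.
Total orbital energy is E = −GMm/(2a); binding energy is E_bind = −E = GMm/(2a).
E_bind = 1.335e+16 · 5032 / (2 · 5e+06) J ≈ 6.718e+12 J = 6.718 TJ.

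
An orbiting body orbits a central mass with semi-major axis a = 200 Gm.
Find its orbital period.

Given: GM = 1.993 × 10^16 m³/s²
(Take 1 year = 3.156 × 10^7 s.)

Convert to SI: a = 200 Gm = 2e+11 m.
Kepler's third law: T = 2π √(a³ / GM).
Substituting a = 2e+11 m and GM = 1.993e+16 m³/s²:
T = 2π √((2e+11)³ / 1.993e+16) s
T ≈ 3.981e+09 s = 126.1 years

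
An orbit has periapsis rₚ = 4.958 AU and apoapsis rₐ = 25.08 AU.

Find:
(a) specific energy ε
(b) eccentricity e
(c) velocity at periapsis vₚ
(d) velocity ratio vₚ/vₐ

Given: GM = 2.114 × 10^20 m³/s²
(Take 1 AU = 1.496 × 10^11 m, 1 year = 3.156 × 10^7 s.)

Convert to SI: rₚ = 4.958 AU = 7.41717e+11 m; rₐ = 25.08 AU = 3.75197e+12 m.
(a) With a = (rₚ + rₐ)/2 = 2.24684e+12 m, ε = −GM/(2a) = −2.114e+20/(2 · 2.24684e+12) J/kg ≈ -4.704e+07 J/kg
(b) e = (rₐ − rₚ)/(rₐ + rₚ) = (3.75197e+12 − 7.41717e+11)/(3.75197e+12 + 7.41717e+11) ≈ 0.6699
(c) With a = (rₚ + rₐ)/2 = 2.24684e+12 m, vₚ = √(GM (2/rₚ − 1/a)) = √(2.114e+20 · (2/7.41717e+11 − 1/2.24684e+12)) m/s ≈ 2.182e+04 m/s
(d) Conservation of angular momentum (rₚvₚ = rₐvₐ) gives vₚ/vₐ = rₐ/rₚ = 3.75197e+12/7.41717e+11 ≈ 5.058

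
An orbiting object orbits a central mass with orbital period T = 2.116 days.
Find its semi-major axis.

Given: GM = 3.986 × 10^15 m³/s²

Convert to SI: T = 2.116 days = 182822 s.
Invert Kepler's third law: a = (GM · T² / (4π²))^(1/3).
Substituting T = 182822 s and GM = 3.986e+15 m³/s²:
a = (3.986e+15 · (182822)² / (4π²))^(1/3) m
a ≈ 1.5e+08 m = 150 Mm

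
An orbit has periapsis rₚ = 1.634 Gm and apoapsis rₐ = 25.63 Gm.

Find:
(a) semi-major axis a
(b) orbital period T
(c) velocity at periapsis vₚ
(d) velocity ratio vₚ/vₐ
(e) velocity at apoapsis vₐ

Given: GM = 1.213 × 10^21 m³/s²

Convert to SI: rₚ = 1.634 Gm = 1.634e+09 m; rₐ = 25.63 Gm = 2.563e+10 m.
(a) a = (rₚ + rₐ)/2 = (1.634e+09 + 2.563e+10)/2 ≈ 1.363e+10 m
(b) With a = (rₚ + rₐ)/2 = 1.3632e+10 m, T = 2π √(a³/GM) = 2π √((1.3632e+10)³/1.213e+21) s ≈ 2.871e+05 s
(c) With a = (rₚ + rₐ)/2 = 1.3632e+10 m, vₚ = √(GM (2/rₚ − 1/a)) = √(1.213e+21 · (2/1.634e+09 − 1/1.3632e+10)) m/s ≈ 1.181e+06 m/s
(d) Conservation of angular momentum (rₚvₚ = rₐvₐ) gives vₚ/vₐ = rₐ/rₚ = 2.563e+10/1.634e+09 ≈ 15.69
(e) With a = (rₚ + rₐ)/2 = 1.3632e+10 m, vₐ = √(GM (2/rₐ − 1/a)) = √(1.213e+21 · (2/2.563e+10 − 1/1.3632e+10)) m/s ≈ 7.532e+04 m/s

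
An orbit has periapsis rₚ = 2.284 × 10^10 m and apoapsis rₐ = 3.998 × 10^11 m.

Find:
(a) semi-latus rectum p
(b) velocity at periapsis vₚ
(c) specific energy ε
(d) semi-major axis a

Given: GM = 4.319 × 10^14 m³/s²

(a) From a = (rₚ + rₐ)/2 = 2.1132e+11 m and e = (rₐ − rₚ)/(rₐ + rₚ) = 0.891917, p = a(1 − e²) = 2.1132e+11 · (1 − (0.891917)²) ≈ 4.321e+10 m
(b) With a = (rₚ + rₐ)/2 = 2.1132e+11 m, vₚ = √(GM (2/rₚ − 1/a)) = √(4.319e+14 · (2/2.284e+10 − 1/2.1132e+11)) m/s ≈ 189.1 m/s
(c) With a = (rₚ + rₐ)/2 = 2.1132e+11 m, ε = −GM/(2a) = −4.319e+14/(2 · 2.1132e+11) J/kg ≈ -1022 J/kg
(d) a = (rₚ + rₐ)/2 = (2.284e+10 + 3.998e+11)/2 ≈ 2.113e+11 m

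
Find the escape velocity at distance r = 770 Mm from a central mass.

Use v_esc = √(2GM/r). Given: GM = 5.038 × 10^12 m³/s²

Convert to SI: r = 770 Mm = 7.7e+08 m.
Escape velocity comes from setting total energy to zero: ½v² − GM/r = 0 ⇒ v_esc = √(2GM / r).
v_esc = √(2 · 5.038e+12 / 7.7e+08) m/s ≈ 114.4 m/s = 114.4 m/s.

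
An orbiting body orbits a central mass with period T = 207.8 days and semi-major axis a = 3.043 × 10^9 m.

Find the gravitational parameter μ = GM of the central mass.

Convert to SI: T = 207.8 days = 1.79539e+07 s.
GM = 4π² · a³ / T².
GM = 4π² · (3.043e+09)³ / (1.79539e+07)² m³/s² ≈ 3.451e+15 m³/s² = 3.451 × 10^15 m³/s².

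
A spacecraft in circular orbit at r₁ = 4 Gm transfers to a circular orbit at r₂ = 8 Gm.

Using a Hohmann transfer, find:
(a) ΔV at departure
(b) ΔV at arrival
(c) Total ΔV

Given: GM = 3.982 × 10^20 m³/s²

Convert to SI: r₁ = 4 Gm = 4e+09 m; r₂ = 8 Gm = 8e+09 m.
Transfer semi-major axis: a_t = (r₁ + r₂)/2 = (4e+09 + 8e+09)/2 = 6e+09 m.
Circular speeds: v₁ = √(GM/r₁) = 315515 m/s, v₂ = √(GM/r₂) = 223103 m/s.
Transfer speeds (vis-viva v² = GM(2/r − 1/a_t)): v₁ᵗ = 364326 m/s, v₂ᵗ = 182163 m/s.
(a) ΔV₁ = |v₁ᵗ − v₁| ≈ 4.881e+04 m/s = 48.81 km/s.
(b) ΔV₂ = |v₂ − v₂ᵗ| ≈ 4.094e+04 m/s = 40.94 km/s.
(c) ΔV_total = ΔV₁ + ΔV₂ ≈ 8.975e+04 m/s = 89.75 km/s.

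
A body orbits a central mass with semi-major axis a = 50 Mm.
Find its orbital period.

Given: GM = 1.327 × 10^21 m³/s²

Convert to SI: a = 50 Mm = 5e+07 m.
Kepler's third law: T = 2π √(a³ / GM).
Substituting a = 5e+07 m and GM = 1.327e+21 m³/s²:
T = 2π √((5e+07)³ / 1.327e+21) s
T ≈ 60.98 s = 1.016 minutes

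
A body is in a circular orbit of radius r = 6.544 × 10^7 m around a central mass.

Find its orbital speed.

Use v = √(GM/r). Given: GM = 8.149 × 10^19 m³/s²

For a circular orbit, gravity supplies the centripetal force, so v = √(GM / r).
v = √(8.149e+19 / 6.544e+07) m/s ≈ 1.116e+06 m/s = 1116 km/s.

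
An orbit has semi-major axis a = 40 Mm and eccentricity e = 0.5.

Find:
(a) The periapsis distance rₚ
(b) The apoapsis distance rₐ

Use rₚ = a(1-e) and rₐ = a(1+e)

Convert to SI: a = 40 Mm = 4e+07 m.
(a) rₚ = a(1 − e) = 4e+07 · (1 − 0.5) = 4e+07 · 0.5 ≈ 2e+07 m = 20 Mm.
(b) rₐ = a(1 + e) = 4e+07 · (1 + 0.5) = 4e+07 · 1.5 ≈ 6e+07 m = 60 Mm.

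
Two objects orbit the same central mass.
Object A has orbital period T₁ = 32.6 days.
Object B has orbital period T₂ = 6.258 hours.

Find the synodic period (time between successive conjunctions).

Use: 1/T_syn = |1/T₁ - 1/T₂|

Convert to SI: T₁ = 32.6 days = 2.81664e+06 s; T₂ = 6.258 hours = 22528.8 s.
T_syn = |T₁ · T₂ / (T₁ − T₂)|.
T_syn = |2.81664e+06 · 22528.8 / (2.81664e+06 − 22528.8)| s ≈ 2.271e+04 s = 6.308 hours.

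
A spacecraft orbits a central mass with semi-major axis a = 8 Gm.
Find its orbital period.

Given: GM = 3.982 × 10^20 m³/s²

Convert to SI: a = 8 Gm = 8e+09 m.
Kepler's third law: T = 2π √(a³ / GM).
Substituting a = 8e+09 m and GM = 3.982e+20 m³/s²:
T = 2π √((8e+09)³ / 3.982e+20) s
T ≈ 2.253e+05 s = 2.608 days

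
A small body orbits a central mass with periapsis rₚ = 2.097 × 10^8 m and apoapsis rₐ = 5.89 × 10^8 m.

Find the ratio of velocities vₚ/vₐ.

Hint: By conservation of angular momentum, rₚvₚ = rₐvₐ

Conservation of angular momentum gives rₚvₚ = rₐvₐ, so vₚ/vₐ = rₐ/rₚ.
vₚ/vₐ = 5.89e+08 / 2.097e+08 ≈ 2.809.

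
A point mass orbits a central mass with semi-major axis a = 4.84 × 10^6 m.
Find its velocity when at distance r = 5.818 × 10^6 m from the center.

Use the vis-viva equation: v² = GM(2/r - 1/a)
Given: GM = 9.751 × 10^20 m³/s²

Vis-viva: v = √(GM · (2/r − 1/a)).
2/r − 1/a = 2/5.818e+06 − 1/4.84e+06 = 1.37149e-07 m⁻¹.
v = √(9.751e+20 · 1.37149e-07) m/s ≈ 1.156e+07 m/s = 1.156e+04 km/s.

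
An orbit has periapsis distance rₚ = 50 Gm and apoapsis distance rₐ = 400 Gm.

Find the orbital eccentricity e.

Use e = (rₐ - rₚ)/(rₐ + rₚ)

Convert to SI: rₚ = 50 Gm = 5e+10 m; rₐ = 400 Gm = 4e+11 m.
e = (rₐ − rₚ) / (rₐ + rₚ).
e = (4e+11 − 5e+10) / (4e+11 + 5e+10) = 3.5e+11 / 4.5e+11 ≈ 0.7778.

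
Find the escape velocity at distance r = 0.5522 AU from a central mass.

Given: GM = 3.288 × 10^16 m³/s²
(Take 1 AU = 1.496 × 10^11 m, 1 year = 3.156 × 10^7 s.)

Convert to SI: r = 0.5522 AU = 8.26091e+10 m.
Escape velocity comes from setting total energy to zero: ½v² − GM/r = 0 ⇒ v_esc = √(2GM / r).
v_esc = √(2 · 3.288e+16 / 8.26091e+10) m/s ≈ 892.2 m/s = 0.1882 AU/year.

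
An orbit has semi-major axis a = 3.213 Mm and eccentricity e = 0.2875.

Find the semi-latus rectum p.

Convert to SI: a = 3.213 Mm = 3.213e+06 m.
p = a (1 − e²).
p = 3.213e+06 · (1 − (0.2875)²) = 3.213e+06 · 0.917344 ≈ 2.947e+06 m = 2.947 Mm.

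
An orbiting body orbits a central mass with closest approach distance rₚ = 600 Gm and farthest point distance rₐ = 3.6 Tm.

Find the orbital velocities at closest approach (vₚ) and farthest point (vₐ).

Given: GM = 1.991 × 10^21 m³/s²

Convert to SI: rₚ = 600 Gm = 6e+11 m; rₐ = 3.6 Tm = 3.6e+12 m.
Use the vis-viva equation v² = GM(2/r − 1/a) with a = (rₚ + rₐ)/2 = (6e+11 + 3.6e+12)/2 = 2.1e+12 m.
vₚ = √(GM · (2/rₚ − 1/a)) = √(1.991e+21 · (2/6e+11 − 1/2.1e+12)) m/s ≈ 7.542e+04 m/s = 75.42 km/s.
vₐ = √(GM · (2/rₐ − 1/a)) = √(1.991e+21 · (2/3.6e+12 − 1/2.1e+12)) m/s ≈ 1.257e+04 m/s = 12.57 km/s.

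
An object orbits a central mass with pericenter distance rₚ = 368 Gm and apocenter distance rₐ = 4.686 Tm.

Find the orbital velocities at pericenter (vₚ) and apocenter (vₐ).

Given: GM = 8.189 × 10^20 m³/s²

Convert to SI: rₚ = 368 Gm = 3.68e+11 m; rₐ = 4.686 Tm = 4.686e+12 m.
Use the vis-viva equation v² = GM(2/r − 1/a) with a = (rₚ + rₐ)/2 = (3.68e+11 + 4.686e+12)/2 = 2.527e+12 m.
vₚ = √(GM · (2/rₚ − 1/a)) = √(8.189e+20 · (2/3.68e+11 − 1/2.527e+12)) m/s ≈ 6.424e+04 m/s = 64.24 km/s.
vₐ = √(GM · (2/rₐ − 1/a)) = √(8.189e+20 · (2/4.686e+12 − 1/2.527e+12)) m/s ≈ 5045 m/s = 5.045 km/s.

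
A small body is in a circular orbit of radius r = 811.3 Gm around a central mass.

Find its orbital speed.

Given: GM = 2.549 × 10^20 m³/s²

Convert to SI: r = 811.3 Gm = 8.113e+11 m.
For a circular orbit, gravity supplies the centripetal force, so v = √(GM / r).
v = √(2.549e+20 / 8.113e+11) m/s ≈ 1.773e+04 m/s = 17.73 km/s.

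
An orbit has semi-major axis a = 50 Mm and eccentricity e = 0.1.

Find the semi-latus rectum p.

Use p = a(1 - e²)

Convert to SI: a = 50 Mm = 5e+07 m.
p = a (1 − e²).
p = 5e+07 · (1 − (0.1)²) = 5e+07 · 0.99 ≈ 4.95e+07 m = 49.5 Mm.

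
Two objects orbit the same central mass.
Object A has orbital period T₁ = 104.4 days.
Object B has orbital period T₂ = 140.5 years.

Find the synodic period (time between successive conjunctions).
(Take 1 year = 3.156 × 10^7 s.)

Convert to SI: T₁ = 104.4 days = 9.02016e+06 s; T₂ = 140.5 years = 4.43418e+09 s.
T_syn = |T₁ · T₂ / (T₁ − T₂)|.
T_syn = |9.02016e+06 · 4.43418e+09 / (9.02016e+06 − 4.43418e+09)| s ≈ 9.039e+06 s = 104.6 days.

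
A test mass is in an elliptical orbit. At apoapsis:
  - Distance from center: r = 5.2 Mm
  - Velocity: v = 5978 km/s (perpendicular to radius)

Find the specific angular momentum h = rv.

Convert to SI: r = 5.2 Mm = 5.2e+06 m; v = 5978 km/s = 5.978e+06 m/s.
With v perpendicular to r, h = r · v.
h = 5.2e+06 · 5.978e+06 m²/s ≈ 3.109e+13 m²/s.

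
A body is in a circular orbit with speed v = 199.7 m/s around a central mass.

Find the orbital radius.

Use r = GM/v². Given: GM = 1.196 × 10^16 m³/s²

For a circular orbit, v² = GM / r, so r = GM / v².
r = 1.196e+16 / (199.7)² m ≈ 2.999e+11 m = 299.9 Gm.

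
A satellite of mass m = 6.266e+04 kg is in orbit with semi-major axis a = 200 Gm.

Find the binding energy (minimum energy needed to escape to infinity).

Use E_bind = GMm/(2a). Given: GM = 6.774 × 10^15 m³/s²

Convert to SI: a = 200 Gm = 2e+11 m.
Total orbital energy is E = −GMm/(2a); binding energy is E_bind = −E = GMm/(2a).
E_bind = 6.774e+15 · 6.266e+04 / (2 · 2e+11) J ≈ 1.061e+09 J = 1.061 GJ.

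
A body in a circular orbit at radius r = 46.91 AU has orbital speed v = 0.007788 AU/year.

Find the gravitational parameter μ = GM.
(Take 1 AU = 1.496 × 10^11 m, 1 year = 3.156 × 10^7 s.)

Convert to SI: r = 46.91 AU = 7.01774e+12 m; v = 0.007788 AU/year = 36.9165 m/s.
For a circular orbit v² = GM/r, so GM = v² · r.
GM = (36.9165)² · 7.01774e+12 m³/s² ≈ 9.564e+15 m³/s² = 9.564 × 10^15 m³/s².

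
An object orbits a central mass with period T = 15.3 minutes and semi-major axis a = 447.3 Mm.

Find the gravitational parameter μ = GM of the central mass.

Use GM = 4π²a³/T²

Convert to SI: T = 15.3 minutes = 918 s; a = 447.3 Mm = 4.473e+08 m.
GM = 4π² · a³ / T².
GM = 4π² · (4.473e+08)³ / (918)² m³/s² ≈ 4.192e+21 m³/s² = 4.192 × 10^21 m³/s².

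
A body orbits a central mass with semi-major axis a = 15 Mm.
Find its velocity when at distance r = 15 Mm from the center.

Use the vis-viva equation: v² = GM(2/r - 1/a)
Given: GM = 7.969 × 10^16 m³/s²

Convert to SI: a = 15 Mm = 1.5e+07 m; r = 15 Mm = 1.5e+07 m.
Vis-viva: v = √(GM · (2/r − 1/a)).
2/r − 1/a = 2/1.5e+07 − 1/1.5e+07 = 6.66667e-08 m⁻¹.
v = √(7.969e+16 · 6.66667e-08) m/s ≈ 7.289e+04 m/s = 72.89 km/s.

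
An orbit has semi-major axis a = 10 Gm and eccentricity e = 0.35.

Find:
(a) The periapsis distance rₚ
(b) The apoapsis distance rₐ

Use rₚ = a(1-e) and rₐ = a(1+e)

Convert to SI: a = 10 Gm = 1e+10 m.
(a) rₚ = a(1 − e) = 1e+10 · (1 − 0.35) = 1e+10 · 0.65 ≈ 6.5e+09 m = 6.5 Gm.
(b) rₐ = a(1 + e) = 1e+10 · (1 + 0.35) = 1e+10 · 1.35 ≈ 1.35e+10 m = 13.5 Gm.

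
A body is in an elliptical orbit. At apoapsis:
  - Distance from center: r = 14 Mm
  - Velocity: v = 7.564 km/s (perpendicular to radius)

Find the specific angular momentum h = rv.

Convert to SI: r = 14 Mm = 1.4e+07 m; v = 7.564 km/s = 7564 m/s.
With v perpendicular to r, h = r · v.
h = 1.4e+07 · 7564 m²/s ≈ 1.059e+11 m²/s.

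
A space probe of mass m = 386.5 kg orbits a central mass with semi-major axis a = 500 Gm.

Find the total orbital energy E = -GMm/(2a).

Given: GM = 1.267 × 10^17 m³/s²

Convert to SI: a = 500 Gm = 5e+11 m.
E = −GMm / (2a).
E = −1.267e+17 · 386.5 / (2 · 5e+11) J ≈ -4.897e+07 J = -48.97 MJ.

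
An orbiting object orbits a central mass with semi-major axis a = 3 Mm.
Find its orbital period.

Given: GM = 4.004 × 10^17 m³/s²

Convert to SI: a = 3 Mm = 3e+06 m.
Kepler's third law: T = 2π √(a³ / GM).
Substituting a = 3e+06 m and GM = 4.004e+17 m³/s²:
T = 2π √((3e+06)³ / 4.004e+17) s
T ≈ 51.6 s = 51.6 seconds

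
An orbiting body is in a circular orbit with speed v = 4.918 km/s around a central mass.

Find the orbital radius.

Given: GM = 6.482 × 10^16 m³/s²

Convert to SI: v = 4.918 km/s = 4918 m/s.
For a circular orbit, v² = GM / r, so r = GM / v².
r = 6.482e+16 / (4918)² m ≈ 2.68e+09 m = 2.68 × 10^9 m.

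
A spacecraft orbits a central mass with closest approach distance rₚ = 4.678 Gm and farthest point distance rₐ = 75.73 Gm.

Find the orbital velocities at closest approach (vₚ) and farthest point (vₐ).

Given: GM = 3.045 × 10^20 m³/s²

Convert to SI: rₚ = 4.678 Gm = 4.678e+09 m; rₐ = 75.73 Gm = 7.573e+10 m.
Use the vis-viva equation v² = GM(2/r − 1/a) with a = (rₚ + rₐ)/2 = (4.678e+09 + 7.573e+10)/2 = 4.0204e+10 m.
vₚ = √(GM · (2/rₚ − 1/a)) = √(3.045e+20 · (2/4.678e+09 − 1/4.0204e+10)) m/s ≈ 3.502e+05 m/s = 350.2 km/s.
vₐ = √(GM · (2/rₐ − 1/a)) = √(3.045e+20 · (2/7.573e+10 − 1/4.0204e+10)) m/s ≈ 2.163e+04 m/s = 21.63 km/s.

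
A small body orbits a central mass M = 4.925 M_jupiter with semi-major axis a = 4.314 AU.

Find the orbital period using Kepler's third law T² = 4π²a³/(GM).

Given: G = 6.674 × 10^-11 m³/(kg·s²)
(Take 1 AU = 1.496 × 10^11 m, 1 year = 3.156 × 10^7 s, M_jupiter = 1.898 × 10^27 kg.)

Convert to SI: a = 4.314 AU = 6.45374e+11 m; M = 4.925 M_jupiter = 9.34765e+27 kg.
GM = G · M = 6.674e-11 · 9.34765e+27 = 6.23862e+17 m³/s².
Kepler's third law: T = 2π √(a³ / GM).
Substituting a = 6.45374e+11 m and GM = 6.23862e+17 m³/s²:
T = 2π √((6.45374e+11)³ / 6.23862e+17) s
T ≈ 4.124e+09 s = 130.7 years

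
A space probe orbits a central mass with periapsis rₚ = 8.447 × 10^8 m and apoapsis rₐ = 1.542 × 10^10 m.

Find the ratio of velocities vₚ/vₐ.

Conservation of angular momentum gives rₚvₚ = rₐvₐ, so vₚ/vₐ = rₐ/rₚ.
vₚ/vₐ = 1.542e+10 / 8.447e+08 ≈ 18.26.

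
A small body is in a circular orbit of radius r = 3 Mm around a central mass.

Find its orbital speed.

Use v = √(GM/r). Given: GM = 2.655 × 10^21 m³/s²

Convert to SI: r = 3 Mm = 3e+06 m.
For a circular orbit, gravity supplies the centripetal force, so v = √(GM / r).
v = √(2.655e+21 / 3e+06) m/s ≈ 2.975e+07 m/s = 2.975e+04 km/s.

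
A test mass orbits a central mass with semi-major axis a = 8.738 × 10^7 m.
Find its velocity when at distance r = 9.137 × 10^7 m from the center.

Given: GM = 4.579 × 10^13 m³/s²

Vis-viva: v = √(GM · (2/r − 1/a)).
2/r − 1/a = 2/9.137e+07 − 1/8.738e+07 = 1.04448e-08 m⁻¹.
v = √(4.579e+13 · 1.04448e-08) m/s ≈ 691.6 m/s = 691.6 m/s.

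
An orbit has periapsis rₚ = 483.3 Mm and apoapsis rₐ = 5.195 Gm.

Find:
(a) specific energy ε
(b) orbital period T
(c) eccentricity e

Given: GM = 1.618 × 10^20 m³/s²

Convert to SI: rₚ = 483.3 Mm = 4.833e+08 m; rₐ = 5.195 Gm = 5.195e+09 m.
(a) With a = (rₚ + rₐ)/2 = 2.83915e+09 m, ε = −GM/(2a) = −1.618e+20/(2 · 2.83915e+09) J/kg ≈ -2.849e+10 J/kg
(b) With a = (rₚ + rₐ)/2 = 2.83915e+09 m, T = 2π √(a³/GM) = 2π √((2.83915e+09)³/1.618e+20) s ≈ 7.473e+04 s
(c) e = (rₐ − rₚ)/(rₐ + rₚ) = (5.195e+09 − 4.833e+08)/(5.195e+09 + 4.833e+08) ≈ 0.8298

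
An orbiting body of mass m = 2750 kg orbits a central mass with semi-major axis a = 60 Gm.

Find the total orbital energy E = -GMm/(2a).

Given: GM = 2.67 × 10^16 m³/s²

Convert to SI: a = 60 Gm = 6e+10 m.
E = −GMm / (2a).
E = −2.67e+16 · 2750 / (2 · 6e+10) J ≈ -6.119e+08 J = -611.9 MJ.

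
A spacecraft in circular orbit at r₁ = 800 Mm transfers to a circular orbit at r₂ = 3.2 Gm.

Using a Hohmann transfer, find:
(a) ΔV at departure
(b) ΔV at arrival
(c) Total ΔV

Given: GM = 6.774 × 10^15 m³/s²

Convert to SI: r₁ = 800 Mm = 8e+08 m; r₂ = 3.2 Gm = 3.2e+09 m.
Transfer semi-major axis: a_t = (r₁ + r₂)/2 = (8e+08 + 3.2e+09)/2 = 2e+09 m.
Circular speeds: v₁ = √(GM/r₁) = 2909.9 m/s, v₂ = √(GM/r₂) = 1454.95 m/s.
Transfer speeds (vis-viva v² = GM(2/r − 1/a_t)): v₁ᵗ = 3680.76 m/s, v₂ᵗ = 920.19 m/s.
(a) ΔV₁ = |v₁ᵗ − v₁| ≈ 770.9 m/s = 770.9 m/s.
(b) ΔV₂ = |v₂ − v₂ᵗ| ≈ 534.8 m/s = 534.8 m/s.
(c) ΔV_total = ΔV₁ + ΔV₂ ≈ 1306 m/s = 1.306 km/s.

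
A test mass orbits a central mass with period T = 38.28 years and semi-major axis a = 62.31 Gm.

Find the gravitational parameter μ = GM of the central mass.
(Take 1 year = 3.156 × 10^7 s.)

Convert to SI: T = 38.28 years = 1.20812e+09 s; a = 62.31 Gm = 6.231e+10 m.
GM = 4π² · a³ / T².
GM = 4π² · (6.231e+10)³ / (1.20812e+09)² m³/s² ≈ 6.544e+15 m³/s² = 6.544 × 10^15 m³/s².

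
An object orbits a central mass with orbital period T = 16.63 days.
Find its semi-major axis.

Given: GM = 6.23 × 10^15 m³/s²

Convert to SI: T = 16.63 days = 1.43683e+06 s.
Invert Kepler's third law: a = (GM · T² / (4π²))^(1/3).
Substituting T = 1.43683e+06 s and GM = 6.23e+15 m³/s²:
a = (6.23e+15 · (1.43683e+06)² / (4π²))^(1/3) m
a ≈ 6.881e+08 m = 688.1 Mm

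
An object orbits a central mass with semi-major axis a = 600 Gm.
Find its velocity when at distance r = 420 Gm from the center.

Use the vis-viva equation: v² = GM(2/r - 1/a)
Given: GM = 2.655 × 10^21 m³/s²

Convert to SI: a = 600 Gm = 6e+11 m; r = 420 Gm = 4.2e+11 m.
Vis-viva: v = √(GM · (2/r − 1/a)).
2/r − 1/a = 2/4.2e+11 − 1/6e+11 = 3.09524e-12 m⁻¹.
v = √(2.655e+21 · 3.09524e-12) m/s ≈ 9.065e+04 m/s = 90.65 km/s.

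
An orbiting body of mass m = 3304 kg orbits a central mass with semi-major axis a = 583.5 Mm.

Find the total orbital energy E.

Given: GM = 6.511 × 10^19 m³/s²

Convert to SI: a = 583.5 Mm = 5.835e+08 m.
E = −GMm / (2a).
E = −6.511e+19 · 3304 / (2 · 5.835e+08) J ≈ -1.843e+14 J = -184.3 TJ.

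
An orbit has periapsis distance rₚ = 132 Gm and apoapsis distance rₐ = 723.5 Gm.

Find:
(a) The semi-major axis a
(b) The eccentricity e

Convert to SI: rₚ = 132 Gm = 1.32e+11 m; rₐ = 723.5 Gm = 7.235e+11 m.
(a) a = (rₚ + rₐ) / 2 = (1.32e+11 + 7.235e+11) / 2 ≈ 4.278e+11 m = 427.8 Gm.
(b) e = (rₐ − rₚ) / (rₐ + rₚ) = (7.235e+11 − 1.32e+11) / (7.235e+11 + 1.32e+11) ≈ 0.6914.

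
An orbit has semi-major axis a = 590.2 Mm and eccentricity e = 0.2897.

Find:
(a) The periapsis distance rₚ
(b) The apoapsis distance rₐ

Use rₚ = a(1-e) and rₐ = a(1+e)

Convert to SI: a = 590.2 Mm = 5.902e+08 m.
(a) rₚ = a(1 − e) = 5.902e+08 · (1 − 0.2897) = 5.902e+08 · 0.7103 ≈ 4.192e+08 m = 419.2 Mm.
(b) rₐ = a(1 + e) = 5.902e+08 · (1 + 0.2897) = 5.902e+08 · 1.2897 ≈ 7.612e+08 m = 761.2 Mm.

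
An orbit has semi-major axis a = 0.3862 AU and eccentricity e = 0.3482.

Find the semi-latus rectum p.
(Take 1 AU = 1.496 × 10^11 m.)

Convert to SI: a = 0.3862 AU = 5.77755e+10 m.
p = a (1 − e²).
p = 5.77755e+10 · (1 − (0.3482)²) = 5.77755e+10 · 0.878757 ≈ 5.077e+10 m = 0.3394 AU.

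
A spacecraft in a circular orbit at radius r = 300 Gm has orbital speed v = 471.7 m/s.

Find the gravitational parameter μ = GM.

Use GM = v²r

Convert to SI: r = 300 Gm = 3e+11 m.
For a circular orbit v² = GM/r, so GM = v² · r.
GM = (471.7)² · 3e+11 m³/s² ≈ 6.675e+16 m³/s² = 6.675 × 10^16 m³/s².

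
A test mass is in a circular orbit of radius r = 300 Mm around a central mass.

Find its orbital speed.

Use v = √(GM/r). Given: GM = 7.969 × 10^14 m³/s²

Convert to SI: r = 300 Mm = 3e+08 m.
For a circular orbit, gravity supplies the centripetal force, so v = √(GM / r).
v = √(7.969e+14 / 3e+08) m/s ≈ 1630 m/s = 1.63 km/s.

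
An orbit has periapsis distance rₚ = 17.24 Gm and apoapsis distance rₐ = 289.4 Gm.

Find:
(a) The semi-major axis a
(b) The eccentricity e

Convert to SI: rₚ = 17.24 Gm = 1.724e+10 m; rₐ = 289.4 Gm = 2.894e+11 m.
(a) a = (rₚ + rₐ) / 2 = (1.724e+10 + 2.894e+11) / 2 ≈ 1.533e+11 m = 153.3 Gm.
(b) e = (rₐ − rₚ) / (rₐ + rₚ) = (2.894e+11 − 1.724e+10) / (2.894e+11 + 1.724e+10) ≈ 0.8876.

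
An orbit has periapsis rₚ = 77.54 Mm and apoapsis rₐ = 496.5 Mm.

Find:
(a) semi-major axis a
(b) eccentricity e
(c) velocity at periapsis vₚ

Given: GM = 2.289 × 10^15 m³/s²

Convert to SI: rₚ = 77.54 Mm = 7.754e+07 m; rₐ = 496.5 Mm = 4.965e+08 m.
(a) a = (rₚ + rₐ)/2 = (7.754e+07 + 4.965e+08)/2 ≈ 2.87e+08 m
(b) e = (rₐ − rₚ)/(rₐ + rₚ) = (4.965e+08 − 7.754e+07)/(4.965e+08 + 7.754e+07) ≈ 0.7298
(c) With a = (rₚ + rₐ)/2 = 2.8702e+08 m, vₚ = √(GM (2/rₚ − 1/a)) = √(2.289e+15 · (2/7.754e+07 − 1/2.8702e+08)) m/s ≈ 7146 m/s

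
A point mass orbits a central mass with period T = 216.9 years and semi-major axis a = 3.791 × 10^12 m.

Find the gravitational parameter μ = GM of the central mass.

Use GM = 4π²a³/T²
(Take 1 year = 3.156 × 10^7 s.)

Convert to SI: T = 216.9 years = 6.84536e+09 s.
GM = 4π² · a³ / T².
GM = 4π² · (3.791e+12)³ / (6.84536e+09)² m³/s² ≈ 4.59e+19 m³/s² = 4.59 × 10^19 m³/s².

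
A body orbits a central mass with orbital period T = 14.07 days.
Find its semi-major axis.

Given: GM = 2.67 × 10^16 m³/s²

Convert to SI: T = 14.07 days = 1.21565e+06 s.
Invert Kepler's third law: a = (GM · T² / (4π²))^(1/3).
Substituting T = 1.21565e+06 s and GM = 2.67e+16 m³/s²:
a = (2.67e+16 · (1.21565e+06)² / (4π²))^(1/3) m
a ≈ 9.998e+08 m = 999.8 Mm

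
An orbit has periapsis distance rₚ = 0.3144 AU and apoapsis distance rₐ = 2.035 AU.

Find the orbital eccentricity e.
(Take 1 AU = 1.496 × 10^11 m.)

Convert to SI: rₚ = 0.3144 AU = 4.70342e+10 m; rₐ = 2.035 AU = 3.04436e+11 m.
e = (rₐ − rₚ) / (rₐ + rₚ).
e = (3.04436e+11 − 4.70342e+10) / (3.04436e+11 + 4.70342e+10) = 2.57402e+11 / 3.5147e+11 ≈ 0.7324.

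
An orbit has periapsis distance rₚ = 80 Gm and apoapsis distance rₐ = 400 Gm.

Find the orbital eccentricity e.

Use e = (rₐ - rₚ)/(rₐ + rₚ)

Convert to SI: rₚ = 80 Gm = 8e+10 m; rₐ = 400 Gm = 4e+11 m.
e = (rₐ − rₚ) / (rₐ + rₚ).
e = (4e+11 − 8e+10) / (4e+11 + 8e+10) = 3.2e+11 / 4.8e+11 ≈ 0.6667.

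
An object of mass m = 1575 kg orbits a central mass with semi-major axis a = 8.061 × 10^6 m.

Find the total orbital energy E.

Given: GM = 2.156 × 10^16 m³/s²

E = −GMm / (2a).
E = −2.156e+16 · 1575 / (2 · 8.061e+06) J ≈ -2.106e+12 J = -2.106 TJ.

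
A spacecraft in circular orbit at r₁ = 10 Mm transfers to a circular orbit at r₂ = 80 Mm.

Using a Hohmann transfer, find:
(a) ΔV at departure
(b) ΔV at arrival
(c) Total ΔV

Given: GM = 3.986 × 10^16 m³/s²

Convert to SI: r₁ = 10 Mm = 1e+07 m; r₂ = 80 Mm = 8e+07 m.
Transfer semi-major axis: a_t = (r₁ + r₂)/2 = (1e+07 + 8e+07)/2 = 4.5e+07 m.
Circular speeds: v₁ = √(GM/r₁) = 63134.8 m/s, v₂ = √(GM/r₂) = 22321.5 m/s.
Transfer speeds (vis-viva v² = GM(2/r − 1/a_t)): v₁ᵗ = 84179.7 m/s, v₂ᵗ = 10522.5 m/s.
(a) ΔV₁ = |v₁ᵗ − v₁| ≈ 2.104e+04 m/s = 21.04 km/s.
(b) ΔV₂ = |v₂ − v₂ᵗ| ≈ 1.18e+04 m/s = 11.8 km/s.
(c) ΔV_total = ΔV₁ + ΔV₂ ≈ 3.284e+04 m/s = 32.84 km/s.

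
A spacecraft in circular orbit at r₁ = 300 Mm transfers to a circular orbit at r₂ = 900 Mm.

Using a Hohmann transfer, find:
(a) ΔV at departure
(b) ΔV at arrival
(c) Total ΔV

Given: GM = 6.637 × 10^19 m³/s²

Convert to SI: r₁ = 300 Mm = 3e+08 m; r₂ = 900 Mm = 9e+08 m.
Transfer semi-major axis: a_t = (r₁ + r₂)/2 = (3e+08 + 9e+08)/2 = 6e+08 m.
Circular speeds: v₁ = √(GM/r₁) = 470354 m/s, v₂ = √(GM/r₂) = 271559 m/s.
Transfer speeds (vis-viva v² = GM(2/r − 1/a_t)): v₁ᵗ = 576064 m/s, v₂ᵗ = 192021 m/s.
(a) ΔV₁ = |v₁ᵗ − v₁| ≈ 1.057e+05 m/s = 105.7 km/s.
(b) ΔV₂ = |v₂ − v₂ᵗ| ≈ 7.954e+04 m/s = 79.54 km/s.
(c) ΔV_total = ΔV₁ + ΔV₂ ≈ 1.852e+05 m/s = 185.2 km/s.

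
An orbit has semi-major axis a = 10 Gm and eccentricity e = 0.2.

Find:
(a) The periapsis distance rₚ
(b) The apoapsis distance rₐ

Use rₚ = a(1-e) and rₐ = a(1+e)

Convert to SI: a = 10 Gm = 1e+10 m.
(a) rₚ = a(1 − e) = 1e+10 · (1 − 0.2) = 1e+10 · 0.8 ≈ 8e+09 m = 8 Gm.
(b) rₐ = a(1 + e) = 1e+10 · (1 + 0.2) = 1e+10 · 1.2 ≈ 1.2e+10 m = 12 Gm.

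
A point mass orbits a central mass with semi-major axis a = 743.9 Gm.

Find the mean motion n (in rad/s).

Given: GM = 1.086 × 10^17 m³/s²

Convert to SI: a = 743.9 Gm = 7.439e+11 m.
n = √(GM / a³).
n = √(1.086e+17 / (7.439e+11)³) rad/s ≈ 5.136e-10 rad/s.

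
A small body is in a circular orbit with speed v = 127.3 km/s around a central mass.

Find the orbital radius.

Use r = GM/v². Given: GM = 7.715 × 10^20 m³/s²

Convert to SI: v = 127.3 km/s = 127300 m/s.
For a circular orbit, v² = GM / r, so r = GM / v².
r = 7.715e+20 / (127300)² m ≈ 4.761e+10 m = 4.761 × 10^10 m.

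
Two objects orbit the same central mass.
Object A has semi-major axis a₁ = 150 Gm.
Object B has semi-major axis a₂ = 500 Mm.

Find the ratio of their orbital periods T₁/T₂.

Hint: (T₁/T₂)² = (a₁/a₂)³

Convert to SI: a₁ = 150 Gm = 1.5e+11 m; a₂ = 500 Mm = 5e+08 m.
From Kepler's third law, (T₁/T₂)² = (a₁/a₂)³, so T₁/T₂ = (a₁/a₂)^(3/2).
a₁/a₂ = 1.5e+11 / 5e+08 = 300.
T₁/T₂ = (300)^(3/2) ≈ 5196.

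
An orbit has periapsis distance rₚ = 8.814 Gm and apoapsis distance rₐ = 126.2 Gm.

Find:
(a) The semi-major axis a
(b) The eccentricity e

Convert to SI: rₚ = 8.814 Gm = 8.814e+09 m; rₐ = 126.2 Gm = 1.262e+11 m.
(a) a = (rₚ + rₐ) / 2 = (8.814e+09 + 1.262e+11) / 2 ≈ 6.751e+10 m = 67.51 Gm.
(b) e = (rₐ − rₚ) / (rₐ + rₚ) = (1.262e+11 − 8.814e+09) / (1.262e+11 + 8.814e+09) ≈ 0.8694.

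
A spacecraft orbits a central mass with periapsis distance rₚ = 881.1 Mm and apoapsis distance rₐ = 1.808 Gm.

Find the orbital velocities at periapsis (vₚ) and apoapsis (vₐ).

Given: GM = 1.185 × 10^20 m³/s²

Convert to SI: rₚ = 881.1 Mm = 8.811e+08 m; rₐ = 1.808 Gm = 1.808e+09 m.
Use the vis-viva equation v² = GM(2/r − 1/a) with a = (rₚ + rₐ)/2 = (8.811e+08 + 1.808e+09)/2 = 1.34455e+09 m.
vₚ = √(GM · (2/rₚ − 1/a)) = √(1.185e+20 · (2/8.811e+08 − 1/1.34455e+09)) m/s ≈ 4.253e+05 m/s = 425.3 km/s.
vₐ = √(GM · (2/rₐ − 1/a)) = √(1.185e+20 · (2/1.808e+09 − 1/1.34455e+09)) m/s ≈ 2.072e+05 m/s = 207.2 km/s.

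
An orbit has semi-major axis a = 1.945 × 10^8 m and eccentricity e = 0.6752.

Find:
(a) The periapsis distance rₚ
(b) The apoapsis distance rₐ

(a) rₚ = a(1 − e) = 1.945e+08 · (1 − 0.6752) = 1.945e+08 · 0.3248 ≈ 6.317e+07 m = 6.317 × 10^7 m.
(b) rₐ = a(1 + e) = 1.945e+08 · (1 + 0.6752) = 1.945e+08 · 1.6752 ≈ 3.258e+08 m = 3.258 × 10^8 m.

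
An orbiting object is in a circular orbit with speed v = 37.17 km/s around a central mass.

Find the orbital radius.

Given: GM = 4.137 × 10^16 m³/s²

Convert to SI: v = 37.17 km/s = 37170 m/s.
For a circular orbit, v² = GM / r, so r = GM / v².
r = 4.137e+16 / (37170)² m ≈ 2.994e+07 m = 2.994 × 10^7 m.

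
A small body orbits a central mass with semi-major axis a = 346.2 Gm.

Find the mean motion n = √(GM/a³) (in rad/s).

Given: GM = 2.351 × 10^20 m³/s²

Convert to SI: a = 346.2 Gm = 3.462e+11 m.
n = √(GM / a³).
n = √(2.351e+20 / (3.462e+11)³) rad/s ≈ 7.527e-08 rad/s.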